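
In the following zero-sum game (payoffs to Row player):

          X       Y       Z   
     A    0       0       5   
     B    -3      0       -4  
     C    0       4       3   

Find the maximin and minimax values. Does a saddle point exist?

Maximin = 0, Minimax = 0, Saddle: True

Work:
Row minimums: [0, -4, 0] → maximin = 0
Column maximums: [0, 4, 5] → minimax = 0
Saddle point exists! Game value = 0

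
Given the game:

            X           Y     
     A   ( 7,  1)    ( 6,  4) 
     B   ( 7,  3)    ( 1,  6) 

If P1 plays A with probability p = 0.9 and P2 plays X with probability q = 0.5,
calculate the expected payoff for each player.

E[P1] = 6.25, E[P2] = 2.7

Work:
E[P1] = p·q·π₁(A,X) + p·(1-q)·π₁(A,Y) + (1-p)·q·π₁(B,X) + (1-p)·(1-q)·π₁(B,Y)
= 0.9·0.5·7 + 0.9·0.5·6 + 0.1·0.5·7 + 0.1·0.5·1
= 6.25

E[P2] = 2.7 (similar calculation)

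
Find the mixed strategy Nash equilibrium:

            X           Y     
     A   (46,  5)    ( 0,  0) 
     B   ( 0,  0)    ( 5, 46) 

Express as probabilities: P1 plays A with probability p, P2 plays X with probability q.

p = 0.902, q = 0.098

Work:
Find probabilities that make opponent indifferent:
P2 chooses q to make P1 indifferent between A and B
P1 chooses p to make P2 indifferent between X and Y
Mixed NE: P1 plays (A: 0.902, B: 0.098), P2 plays (X: 0.098, Y: 0.902)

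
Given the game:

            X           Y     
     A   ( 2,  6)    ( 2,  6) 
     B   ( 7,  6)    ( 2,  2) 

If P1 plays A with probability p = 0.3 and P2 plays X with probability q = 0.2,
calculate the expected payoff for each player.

E[P1] = 2.7, E[P2] = 3.76

Work:
E[P1] = p·q·π₁(A,X) + p·(1-q)·π₁(A,Y) + (1-p)·q·π₁(B,X) + (1-p)·(1-q)·π₁(B,Y)
= 0.3·0.2·2 + 0.3·0.8·2 + 0.7·0.2·7 + 0.7·0.8·2
= 2.7

E[P2] = 3.76 (similar calculation)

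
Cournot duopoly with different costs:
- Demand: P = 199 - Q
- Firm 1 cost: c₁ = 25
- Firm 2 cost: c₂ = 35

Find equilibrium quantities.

q₁* = 61.33, q₂* = 51.33

Work:
Reaction: q₁ = (199 - 25 - q₂)/2
Reaction: q₂ = (199 - 35 - q₁)/2
Solve simultaneously:
q₁* = (199 - 2×25 + 35)/3 = 61.33
q₂* = (199 - 2×35 + 25)/3 = 51.33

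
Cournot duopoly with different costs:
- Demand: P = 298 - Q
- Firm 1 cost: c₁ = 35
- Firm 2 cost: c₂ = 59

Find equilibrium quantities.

q₁* = 95.67, q₂* = 71.67

Work:
Reaction: q₁ = (298 - 35 - q₂)/2
Reaction: q₂ = (298 - 59 - q₁)/2
Solve simultaneously:
q₁* = (298 - 2×35 + 59)/3 = 95.67
q₂* = (298 - 2×59 + 35)/3 = 71.67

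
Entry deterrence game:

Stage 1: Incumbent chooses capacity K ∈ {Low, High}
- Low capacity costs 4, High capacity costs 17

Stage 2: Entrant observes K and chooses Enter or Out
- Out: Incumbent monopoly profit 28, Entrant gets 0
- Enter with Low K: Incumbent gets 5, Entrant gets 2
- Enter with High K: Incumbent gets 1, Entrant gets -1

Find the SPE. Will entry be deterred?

SPE: (High, Enter|Low, Out|High); Entry deterred. Incumbent net profit = 11

Work:
After Low K: Entrant enters (2 > 0)
After High K: Entrant stays out (-1 < 0)
Incumbent: Low → 5−4=1, High → 28−17=11
Incumbent chooses High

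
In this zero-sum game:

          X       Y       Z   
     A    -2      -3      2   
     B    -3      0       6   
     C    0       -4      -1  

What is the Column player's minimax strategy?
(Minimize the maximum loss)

Column should play X or Y (all achieve the minimum), value = 0

Work:
Column player minimizes Row's maximum payoff:
Column X: max payoff to Row = 0
Column Y: max payoff to Row = 0
Column Z: max payoff to Row = 6
Minimum is 0, achieved by columns X, Y (tied).
Each of X or Y is a minimax strategy.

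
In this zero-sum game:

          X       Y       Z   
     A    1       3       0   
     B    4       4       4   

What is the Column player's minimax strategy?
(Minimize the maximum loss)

Column should play X or Y or Z (all achieve the minimum), value = 4

Work:
Column player minimizes Row's maximum payoff:
Column X: max payoff to Row = 4
Column Y: max payoff to Row = 4
Column Z: max payoff to Row = 4
Minimum is 4, achieved by columns X, Y, Z (tied).
Each of X or Y or Z is a minimax strategy.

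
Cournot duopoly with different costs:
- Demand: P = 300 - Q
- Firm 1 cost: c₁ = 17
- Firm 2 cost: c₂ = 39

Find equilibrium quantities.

q₁* = 101.67, q₂* = 79.67

Work:
Reaction: q₁ = (300 - 17 - q₂)/2
Reaction: q₂ = (300 - 39 - q₁)/2
Solve simultaneously:
q₁* = (300 - 2×17 + 39)/3 = 101.67
q₂* = (300 - 2×39 + 17)/3 = 79.67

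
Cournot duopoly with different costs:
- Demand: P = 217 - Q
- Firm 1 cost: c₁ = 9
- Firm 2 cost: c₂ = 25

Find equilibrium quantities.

q₁* = 74.67, q₂* = 58.67

Work:
Reaction: q₁ = (217 - 9 - q₂)/2
Reaction: q₂ = (217 - 25 - q₁)/2
Solve simultaneously:
q₁* = (217 - 2×9 + 25)/3 = 74.67
q₂* = (217 - 2×25 + 9)/3 = 58.67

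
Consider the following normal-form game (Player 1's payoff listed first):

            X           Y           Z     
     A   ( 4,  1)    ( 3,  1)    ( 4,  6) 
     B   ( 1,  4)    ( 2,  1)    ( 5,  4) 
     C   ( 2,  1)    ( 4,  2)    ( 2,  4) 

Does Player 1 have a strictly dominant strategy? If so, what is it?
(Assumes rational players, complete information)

No strictly dominant strategy exists for Player 1

Work:
A strategy strictly dominates another if it gives a strictly higher payoff against every opponent action. Compare each pair of P1's strategies column-by-column:
  A vs B: [4 vs 1, 3 vs 2, 4 vs 5] → A does not strictly dominate B (column Z: 4 ≤ 5)
  A vs C: [4 vs 2, 3 vs 4, 4 vs 2] → A does not strictly dominate C (column Y: 3 ≤ 4)
  B vs A: [1 vs 4, 2 vs 3, 5 vs 4] → B does not strictly dominate A (column X: 1 ≤ 4)
  B vs C: [1 vs 2, 2 vs 4, 5 vs 2] → B does not strictly dominate C (column X: 1 ≤ 2)
  C vs A: [2 vs 4, 4 vs 3, 2 vs 4] → C does not strictly dominate A (column X: 2 ≤ 4)
  C vs B: [2 vs 1, 4 vs 2, 2 vs 5] → C does not strictly dominate B (column Z: 2 ≤ 5)
No single strategy strictly dominates all others → no strictly dominant strategy.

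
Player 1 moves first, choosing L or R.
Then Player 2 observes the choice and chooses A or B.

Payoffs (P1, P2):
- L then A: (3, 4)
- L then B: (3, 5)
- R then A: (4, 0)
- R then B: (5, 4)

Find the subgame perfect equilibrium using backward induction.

P1 plays R, P2 plays B after L and B after R; Payoff (5, 4)

Work:
Backward induction:
After L: P2 chooses B → P1 gets 3
After R: P2 chooses B → P1 gets 5
P1 chooses R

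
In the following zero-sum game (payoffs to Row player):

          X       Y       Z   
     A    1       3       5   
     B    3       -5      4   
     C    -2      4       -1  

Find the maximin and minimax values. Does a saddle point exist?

Maximin = 1, Minimax = 3, Saddle: False

Work:
Row minimums: [1, -5, -2] → maximin = 1
Column maximums: [3, 4, 5] → minimax = 3
No saddle point (maximin ≠ minimax). Mixed strategy needed.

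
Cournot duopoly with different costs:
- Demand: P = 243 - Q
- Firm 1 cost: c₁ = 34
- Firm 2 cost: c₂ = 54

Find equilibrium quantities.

q₁* = 76.33, q₂* = 56.33

Work:
Reaction: q₁ = (243 - 34 - q₂)/2
Reaction: q₂ = (243 - 54 - q₁)/2
Solve simultaneously:
q₁* = (243 - 2×34 + 54)/3 = 76.33
q₂* = (243 - 2×54 + 34)/3 = 56.33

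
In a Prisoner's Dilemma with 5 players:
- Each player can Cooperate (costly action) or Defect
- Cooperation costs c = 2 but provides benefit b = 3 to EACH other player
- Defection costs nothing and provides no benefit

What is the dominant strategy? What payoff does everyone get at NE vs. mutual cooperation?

Dominant: Defect; NE payoff = 0; Coop payoff = 10

Work:
Defect dominates (saves cost c = 2, benefit to others is external)
NE: All defect → everyone gets 0
If all cooperate: each receives (4)×3 - 2 = 10
Social dilemma: 10 > 0 but NE gives 0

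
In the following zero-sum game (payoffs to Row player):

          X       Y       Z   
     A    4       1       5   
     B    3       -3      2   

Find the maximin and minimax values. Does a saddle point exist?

Maximin = 1, Minimax = 1, Saddle: True

Work:
Row minimums: [1, -3] → maximin = 1
Column maximums: [4, 1, 5] → minimax = 1
Saddle point exists! Game value = 1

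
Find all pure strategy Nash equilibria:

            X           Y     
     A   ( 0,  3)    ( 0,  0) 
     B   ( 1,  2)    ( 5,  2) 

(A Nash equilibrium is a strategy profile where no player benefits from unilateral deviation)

Nash equilibrium: (B, X), (B, Y)

Work:
Best responses:
  P1 vs X: payoffs [0, 1] → best response B (payoff 1)
  P1 vs Y: payoffs [0, 5] → best response B (payoff 5)
  P2 vs A: payoffs [3, 0] → best response X (payoff 3)
  P2 vs B: payoffs [2, 2] → best response X/Y (payoff 2)
Mutual best responses: (B,X), (B,Y) → Nash equilibria.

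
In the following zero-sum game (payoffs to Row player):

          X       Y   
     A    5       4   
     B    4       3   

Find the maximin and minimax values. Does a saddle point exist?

Maximin = 4, Minimax = 4, Saddle: True

Work:
Row minimums: [4, 3] → maximin = 4
Column maximums: [5, 4] → minimax = 4
Saddle point exists! Game value = 4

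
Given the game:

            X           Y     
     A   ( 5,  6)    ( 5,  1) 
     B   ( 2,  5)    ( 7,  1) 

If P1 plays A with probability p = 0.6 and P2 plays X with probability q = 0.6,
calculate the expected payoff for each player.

E[P1] = 4.6, E[P2] = 3.76

Work:
E[P1] = p·q·π₁(A,X) + p·(1-q)·π₁(A,Y) + (1-p)·q·π₁(B,X) + (1-p)·(1-q)·π₁(B,Y)
= 0.6·0.6·5 + 0.6·0.4·5 + 0.4·0.6·2 + 0.4·0.4·7
= 4.6

E[P2] = 3.76 (similar calculation)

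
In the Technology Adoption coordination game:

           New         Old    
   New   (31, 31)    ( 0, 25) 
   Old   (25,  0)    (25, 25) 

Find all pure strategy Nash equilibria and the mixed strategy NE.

Pure NE: (New, New) and (Old, Old); Mixed NE: p = 0.8065, q = 0.8065

Work:
Check pure NE:
(New, New): (31, 31) - no unilateral deviation beneficial
(Old, Old): (25, 25) - no unilateral deviation beneficial
Mixed NE: P1 plays New with p = 0.8065, P2 plays New with q = 0.8065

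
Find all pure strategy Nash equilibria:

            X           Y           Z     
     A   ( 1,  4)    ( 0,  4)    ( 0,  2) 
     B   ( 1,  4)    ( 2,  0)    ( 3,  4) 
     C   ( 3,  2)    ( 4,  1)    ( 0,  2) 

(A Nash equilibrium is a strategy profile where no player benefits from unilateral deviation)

Nash equilibrium: (B, Z), (C, X)

Work:
Best responses:
  P1 vs X: payoffs [1, 1, 3] → best response C (payoff 3)
  P1 vs Y: payoffs [0, 2, 4] → best response C (payoff 4)
  P1 vs Z: payoffs [0, 3, 0] → best response B (payoff 3)
  P2 vs A: payoffs [4, 4, 2] → best response X/Y (payoff 4)
  P2 vs B: payoffs [4, 0, 4] → best response X/Z (payoff 4)
  P2 vs C: payoffs [2, 1, 2] → best response X/Z (payoff 2)
Mutual best responses: (B,Z), (C,X) → Nash equilibria.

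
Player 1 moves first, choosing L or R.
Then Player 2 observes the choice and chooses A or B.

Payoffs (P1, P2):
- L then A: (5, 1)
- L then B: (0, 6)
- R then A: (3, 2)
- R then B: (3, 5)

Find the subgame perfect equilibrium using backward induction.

P1 plays R, P2 plays B after L and B after R; Payoff (3, 5)

Work:
Backward induction:
After L: P2 chooses B → P1 gets 0
After R: P2 chooses B → P1 gets 3
P1 chooses R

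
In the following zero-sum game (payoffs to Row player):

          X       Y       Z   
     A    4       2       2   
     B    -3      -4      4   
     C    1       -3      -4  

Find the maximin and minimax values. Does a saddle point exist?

Maximin = 2, Minimax = 2, Saddle: True

Work:
Row minimums: [2, -4, -4] → maximin = 2
Column maximums: [4, 2, 4] → minimax = 2
Saddle point exists! Game value = 2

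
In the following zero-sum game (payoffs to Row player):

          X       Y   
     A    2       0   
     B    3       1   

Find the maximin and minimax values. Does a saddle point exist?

Maximin = 1, Minimax = 1, Saddle: True

Work:
Row minimums: [0, 1] → maximin = 1
Column maximums: [3, 1] → minimax = 1
Saddle point exists! Game value = 1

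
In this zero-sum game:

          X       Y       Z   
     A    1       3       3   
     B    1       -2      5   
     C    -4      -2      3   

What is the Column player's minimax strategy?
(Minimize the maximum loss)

Column should play X, value = 1

Work:
Column player minimizes Row's maximum payoff:
Column X: max payoff to Row = 1
Column Y: max payoff to Row = 3
Column Z: max payoff to Row = 5
Minimum is 1, achieved by column X.
Minimax strategy: X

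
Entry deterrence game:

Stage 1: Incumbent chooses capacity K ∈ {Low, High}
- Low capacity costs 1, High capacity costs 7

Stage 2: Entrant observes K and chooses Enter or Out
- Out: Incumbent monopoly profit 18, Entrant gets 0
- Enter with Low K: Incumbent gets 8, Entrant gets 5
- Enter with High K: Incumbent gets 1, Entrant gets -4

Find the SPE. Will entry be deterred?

SPE: (High, Enter|Low, Out|High); Entry deterred. Incumbent net profit = 11

Work:
After Low K: Entrant enters (5 > 0)
After High K: Entrant stays out (-4 < 0)
Incumbent: Low → 8−1=7, High → 18−7=11
Incumbent chooses High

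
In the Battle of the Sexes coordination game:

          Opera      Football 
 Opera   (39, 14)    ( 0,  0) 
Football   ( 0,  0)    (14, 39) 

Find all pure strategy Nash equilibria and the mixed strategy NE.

Pure NE: (Opera, Opera) and (Football, Football); Mixed NE: p = 0.7358, q = 0.2642

Work:
Check pure NE:
(Opera, Opera): (39, 14) - no unilateral deviation beneficial
(Football, Football): (14, 39) - no unilateral deviation beneficial
Mixed NE: P1 plays Opera with p = 0.7358, P2 plays Opera with q = 0.2642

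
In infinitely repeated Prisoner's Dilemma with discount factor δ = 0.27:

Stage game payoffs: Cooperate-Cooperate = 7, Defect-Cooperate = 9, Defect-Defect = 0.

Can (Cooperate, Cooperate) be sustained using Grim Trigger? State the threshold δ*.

δ* = 0.2222; since δ = 0.27 ≥ 0.2222, cooperation can be sustained

Work:
For Grim Trigger:
Cooperate forever: 7/(1-δ)
Defect then punished: 9 + 0·δ/(1-δ)
Need: 7/(1-δ) ≥ 9 + 0·δ/(1-δ)
Solving: δ ≥ (T-R)/(T-P) = (9-7)/(9-0) = 0.2222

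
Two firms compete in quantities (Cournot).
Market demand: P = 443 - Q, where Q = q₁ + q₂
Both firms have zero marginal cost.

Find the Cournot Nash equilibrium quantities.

q₁* = q₂* = 147.67; P* = 147.67

Work:
Profit: π_i = P·q_i = (a - q_i - q_j)·q_i
FOC: ∂π_i/∂q_i = a - 2q_i - q_j = 0
Reaction function: q_i = (443 - q_j)/2
Symmetry: q* = 443/3 = 147.67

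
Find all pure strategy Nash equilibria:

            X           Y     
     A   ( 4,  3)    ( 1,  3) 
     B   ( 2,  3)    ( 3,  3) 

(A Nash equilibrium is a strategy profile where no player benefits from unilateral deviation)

Nash equilibrium: (A, X), (B, Y)

Work:
Best responses:
  P1 vs X: payoffs [4, 2] → best response A (payoff 4)
  P1 vs Y: payoffs [1, 3] → best response B (payoff 3)
  P2 vs A: payoffs [3, 3] → best response X/Y (payoff 3)
  P2 vs B: payoffs [3, 3] → best response X/Y (payoff 3)
Mutual best responses: (A,X), (B,Y) → Nash equilibria.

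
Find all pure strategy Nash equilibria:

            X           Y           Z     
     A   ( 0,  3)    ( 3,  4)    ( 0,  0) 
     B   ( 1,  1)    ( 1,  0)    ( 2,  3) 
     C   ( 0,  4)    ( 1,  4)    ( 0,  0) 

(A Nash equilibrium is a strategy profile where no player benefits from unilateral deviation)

Nash equilibrium: (A, Y), (B, Z)

Work:
Best responses:
  P1 vs X: payoffs [0, 1, 0] → best response B (payoff 1)
  P1 vs Y: payoffs [3, 1, 1] → best response A (payoff 3)
  P1 vs Z: payoffs [0, 2, 0] → best response B (payoff 2)
  P2 vs A: payoffs [3, 4, 0] → best response Y (payoff 4)
  P2 vs B: payoffs [1, 0, 3] → best response Z (payoff 3)
  P2 vs C: payoffs [4, 4, 0] → best response X/Y (payoff 4)
Mutual best responses: (A,Y), (B,Z) → Nash equilibria.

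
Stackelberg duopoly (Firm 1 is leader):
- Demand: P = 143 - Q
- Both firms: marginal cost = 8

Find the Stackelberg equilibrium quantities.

q₁* (leader) = 67.5, q₂* (follower) = 33.75

Work:
Follower's reaction: q₂ = (a - c - q₁)/2
Leader substitutes: π₁ = q₁·(a - q₁ - (a-c-q₁)/2 - c)
FOC: q₁* = (143 - 8)/2 = 67.50
Then: q₂* = (143 - 8 - 67.5)/2 = 33.75
Leader has first-mover advantage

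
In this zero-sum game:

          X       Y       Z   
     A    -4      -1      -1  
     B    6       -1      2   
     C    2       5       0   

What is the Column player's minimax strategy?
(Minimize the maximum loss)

Column should play Z, value = 2

Work:
Column player minimizes Row's maximum payoff:
Column X: max payoff to Row = 6
Column Y: max payoff to Row = 5
Column Z: max payoff to Row = 2
Minimum is 2, achieved by column Z.
Minimax strategy: Z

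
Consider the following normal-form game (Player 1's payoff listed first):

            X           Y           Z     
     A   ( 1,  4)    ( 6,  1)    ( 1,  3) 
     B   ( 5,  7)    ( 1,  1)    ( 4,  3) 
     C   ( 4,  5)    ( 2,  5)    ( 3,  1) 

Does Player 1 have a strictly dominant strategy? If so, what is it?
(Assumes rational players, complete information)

No strictly dominant strategy exists for Player 1

Work:
A strategy strictly dominates another if it gives a strictly higher payoff against every opponent action. Compare each pair of P1's strategies column-by-column:
  A vs B: [1 vs 5, 6 vs 1, 1 vs 4] → A does not strictly dominate B (column X: 1 ≤ 5)
  A vs C: [1 vs 4, 6 vs 2, 1 vs 3] → A does not strictly dominate C (column X: 1 ≤ 4)
  B vs A: [5 vs 1, 1 vs 6, 4 vs 1] → B does not strictly dominate A (column Y: 1 ≤ 6)
  B vs C: [5 vs 4, 1 vs 2, 4 vs 3] → B does not strictly dominate C (column Y: 1 ≤ 2)
  C vs A: [4 vs 1, 2 vs 6, 3 vs 1] → C does not strictly dominate A (column Y: 2 ≤ 6)
  C vs B: [4 vs 5, 2 vs 1, 3 vs 4] → C does not strictly dominate B (column X: 4 ≤ 5)
No single strategy strictly dominates all others → no strictly dominant strategy.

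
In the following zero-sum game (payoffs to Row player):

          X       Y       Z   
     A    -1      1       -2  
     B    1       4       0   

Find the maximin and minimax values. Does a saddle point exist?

Maximin = 0, Minimax = 0, Saddle: True

Work:
Row minimums: [-2, 0] → maximin = 0
Column maximums: [1, 4, 0] → minimax = 0
Saddle point exists! Game value = 0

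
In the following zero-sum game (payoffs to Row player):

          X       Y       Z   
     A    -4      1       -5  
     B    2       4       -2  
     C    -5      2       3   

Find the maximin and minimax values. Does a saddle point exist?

Maximin = -2, Minimax = 2, Saddle: False

Work:
Row minimums: [-5, -2, -5] → maximin = -2
Column maximums: [2, 4, 3] → minimax = 2
No saddle point (maximin ≠ minimax). Mixed strategy needed.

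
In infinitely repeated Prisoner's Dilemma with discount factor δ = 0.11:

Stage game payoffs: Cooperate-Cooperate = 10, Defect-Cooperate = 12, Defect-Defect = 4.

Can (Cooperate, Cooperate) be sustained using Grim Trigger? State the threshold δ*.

δ* = 0.25; since δ = 0.11 < 0.25, cooperation cannot be sustained

Work:
For Grim Trigger:
Cooperate forever: 10/(1-δ)
Defect then punished: 12 + 4·δ/(1-δ)
Need: 10/(1-δ) ≥ 12 + 4·δ/(1-δ)
Solving: δ ≥ (T-R)/(T-P) = (12-10)/(12-4) = 0.25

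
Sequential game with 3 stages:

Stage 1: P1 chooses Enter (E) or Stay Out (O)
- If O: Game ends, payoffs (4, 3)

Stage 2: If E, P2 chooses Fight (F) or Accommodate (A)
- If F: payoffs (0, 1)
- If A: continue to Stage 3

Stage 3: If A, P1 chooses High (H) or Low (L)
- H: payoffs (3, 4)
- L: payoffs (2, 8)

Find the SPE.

SPE: (O, A, H); Outcome (4, 3)

Work:
Stage 3: P1 chooses H (3 vs 2)
Stage 2: P2: F->1, A->4 (anticipating H). Choose A
Stage 1: P1: O->4, E->3 (anticipating A, H). Choose O
SPE path: O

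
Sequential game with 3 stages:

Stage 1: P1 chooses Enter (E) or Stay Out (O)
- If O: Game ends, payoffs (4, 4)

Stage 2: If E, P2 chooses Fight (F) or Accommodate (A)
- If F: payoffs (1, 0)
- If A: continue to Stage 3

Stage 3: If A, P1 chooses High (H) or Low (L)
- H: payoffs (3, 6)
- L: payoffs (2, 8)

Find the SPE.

SPE: (O, A, H); Outcome (4, 4)

Work:
Stage 3: P1 chooses H (3 vs 2)
Stage 2: P2: F->0, A->6 (anticipating H). Choose A
Stage 1: P1: O->4, E->3 (anticipating A, H). Choose O
SPE path: O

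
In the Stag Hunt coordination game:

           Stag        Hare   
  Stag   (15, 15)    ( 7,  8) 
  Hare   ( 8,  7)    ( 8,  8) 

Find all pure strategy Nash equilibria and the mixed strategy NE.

Pure NE: (Stag, Stag) and (Hare, Hare); Mixed NE: p = 0.125, q = 0.125

Work:
Check pure NE:
(Stag, Stag): (15, 15) - no unilateral deviation beneficial
(Hare, Hare): (8, 8) - no unilateral deviation beneficial
Mixed NE: P1 plays Stag with p = 0.125, P2 plays Stag with q = 0.125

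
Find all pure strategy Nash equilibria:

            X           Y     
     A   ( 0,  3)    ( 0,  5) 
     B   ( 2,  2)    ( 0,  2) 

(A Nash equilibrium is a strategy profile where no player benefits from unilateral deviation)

Nash equilibrium: (A, Y), (B, X), (B, Y)

Work:
Best responses:
  P1 vs X: payoffs [0, 2] → best response B (payoff 2)
  P1 vs Y: payoffs [0, 0] → best response A/B (payoff 0)
  P2 vs A: payoffs [3, 5] → best response Y (payoff 5)
  P2 vs B: payoffs [2, 2] → best response X/Y (payoff 2)
Mutual best responses: (A,Y), (B,X), (B,Y) → Nash equilibria.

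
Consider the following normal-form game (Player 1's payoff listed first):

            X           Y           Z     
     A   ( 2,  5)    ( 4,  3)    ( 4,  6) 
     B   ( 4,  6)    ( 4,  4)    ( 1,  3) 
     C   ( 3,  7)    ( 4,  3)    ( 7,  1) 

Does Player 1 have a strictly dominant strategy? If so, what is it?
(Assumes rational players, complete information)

No strictly dominant strategy exists for Player 1

Work:
A strategy strictly dominates another if it gives a strictly higher payoff against every opponent action. Compare each pair of P1's strategies column-by-column:
  A vs B: [2 vs 4, 4 vs 4, 4 vs 1] → A does not strictly dominate B (column X: 2 ≤ 4)
  A vs C: [2 vs 3, 4 vs 4, 4 vs 7] → A does not strictly dominate C (column X: 2 ≤ 3)
  B vs A: [4 vs 2, 4 vs 4, 1 vs 4] → B does not strictly dominate A (column Y: 4 ≤ 4)
  B vs C: [4 vs 3, 4 vs 4, 1 vs 7] → B does not strictly dominate C (column Y: 4 ≤ 4)
  C vs A: [3 vs 2, 4 vs 4, 7 vs 4] → C does not strictly dominate A (column Y: 4 ≤ 4)
  C vs B: [3 vs 4, 4 vs 4, 7 vs 1] → C does not strictly dominate B (column X: 3 ≤ 4)
No single strategy strictly dominates all others → no strictly dominant strategy.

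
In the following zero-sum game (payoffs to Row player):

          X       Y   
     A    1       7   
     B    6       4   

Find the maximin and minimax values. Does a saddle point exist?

Maximin = 4, Minimax = 6, Saddle: False

Work:
Row minimums: [1, 4] → maximin = 4
Column maximums: [6, 7] → minimax = 6
No saddle point (maximin ≠ minimax). Mixed strategy needed.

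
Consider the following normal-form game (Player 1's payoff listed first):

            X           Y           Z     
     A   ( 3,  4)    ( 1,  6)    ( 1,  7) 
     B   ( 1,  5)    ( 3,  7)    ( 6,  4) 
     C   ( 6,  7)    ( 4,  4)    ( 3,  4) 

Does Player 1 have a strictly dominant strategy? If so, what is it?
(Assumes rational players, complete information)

No strictly dominant strategy exists for Player 1

Work:
A strategy strictly dominates another if it gives a strictly higher payoff against every opponent action. Compare each pair of P1's strategies column-by-column:
  A vs B: [3 vs 1, 1 vs 3, 1 vs 6] → A does not strictly dominate B (column Y: 1 ≤ 3)
  A vs C: [3 vs 6, 1 vs 4, 1 vs 3] → A does not strictly dominate C (column X: 3 ≤ 6)
  B vs A: [1 vs 3, 3 vs 1, 6 vs 1] → B does not strictly dominate A (column X: 1 ≤ 3)
  B vs C: [1 vs 6, 3 vs 4, 6 vs 3] → B does not strictly dominate C (column X: 1 ≤ 6)
  C vs A: [6 vs 3, 4 vs 1, 3 vs 1] → C strictly dominates A
  C vs B: [6 vs 1, 4 vs 3, 3 vs 6] → C does not strictly dominate B (column Z: 3 ≤ 6)
No single strategy strictly dominates all others → no strictly dominant strategy.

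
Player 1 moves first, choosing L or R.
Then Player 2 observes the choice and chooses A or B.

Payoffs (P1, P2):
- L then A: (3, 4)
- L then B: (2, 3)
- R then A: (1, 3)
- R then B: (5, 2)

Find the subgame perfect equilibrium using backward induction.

P1 plays L, P2 plays A after L and A after R; Payoff (3, 4)

Work:
Backward induction:
After L: P2 chooses A → P1 gets 3
After R: P2 chooses A → P1 gets 1
P1 chooses L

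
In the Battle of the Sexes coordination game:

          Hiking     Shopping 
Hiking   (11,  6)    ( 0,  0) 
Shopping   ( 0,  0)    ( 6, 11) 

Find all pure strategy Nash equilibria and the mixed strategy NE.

Pure NE: (Hiking, Hiking) and (Shopping, Shopping); Mixed NE: p = 0.6471, q = 0.3529

Work:
Check pure NE:
(Hiking, Hiking): (11, 6) - no unilateral deviation beneficial
(Shopping, Shopping): (6, 11) - no unilateral deviation beneficial
Mixed NE: P1 plays Hiking with p = 0.6471, P2 plays Hiking with q = 0.3529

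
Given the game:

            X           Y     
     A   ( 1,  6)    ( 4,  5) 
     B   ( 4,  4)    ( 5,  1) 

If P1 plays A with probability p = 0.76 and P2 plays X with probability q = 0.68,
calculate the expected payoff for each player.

E[P1] = 2.5264, E[P2] = 5.0464

Work:
E[P1] = p·q·π₁(A,X) + p·(1-q)·π₁(A,Y) + (1-p)·q·π₁(B,X) + (1-p)·(1-q)·π₁(B,Y)
= 0.76·0.68·1 + 0.76·0.32·4 + 0.24·0.68·4 + 0.24·0.32·5
= 2.5264

E[P2] = 5.0464 (similar calculation)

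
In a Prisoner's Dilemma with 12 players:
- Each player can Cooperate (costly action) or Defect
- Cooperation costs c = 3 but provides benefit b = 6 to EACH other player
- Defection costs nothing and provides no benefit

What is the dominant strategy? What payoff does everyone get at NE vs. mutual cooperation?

Dominant: Defect; NE payoff = 0; Coop payoff = 63

Work:
Defect dominates (saves cost c = 3, benefit to others is external)
NE: All defect → everyone gets 0
If all cooperate: each receives (11)×6 - 3 = 63
Social dilemma: 63 > 0 but NE gives 0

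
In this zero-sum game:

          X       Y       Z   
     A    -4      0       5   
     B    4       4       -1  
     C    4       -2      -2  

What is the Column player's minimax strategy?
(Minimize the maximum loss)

Column should play X or Y (all achieve the minimum), value = 4

Work:
Column player minimizes Row's maximum payoff:
Column X: max payoff to Row = 4
Column Y: max payoff to Row = 4
Column Z: max payoff to Row = 5
Minimum is 4, achieved by columns X, Y (tied).
Each of X or Y is a minimax strategy.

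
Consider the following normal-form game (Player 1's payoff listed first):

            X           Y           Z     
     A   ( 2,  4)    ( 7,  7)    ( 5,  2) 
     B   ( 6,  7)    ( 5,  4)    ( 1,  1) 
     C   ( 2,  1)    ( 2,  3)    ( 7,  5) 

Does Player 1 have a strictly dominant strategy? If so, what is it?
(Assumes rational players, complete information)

No strictly dominant strategy exists for Player 1

Work:
A strategy strictly dominates another if it gives a strictly higher payoff against every opponent action. Compare each pair of P1's strategies column-by-column:
  A vs B: [2 vs 6, 7 vs 5, 5 vs 1] → A does not strictly dominate B (column X: 2 ≤ 6)
  A vs C: [2 vs 2, 7 vs 2, 5 vs 7] → A does not strictly dominate C (column X: 2 ≤ 2)
  B vs A: [6 vs 2, 5 vs 7, 1 vs 5] → B does not strictly dominate A (column Y: 5 ≤ 7)
  B vs C: [6 vs 2, 5 vs 2, 1 vs 7] → B does not strictly dominate C (column Z: 1 ≤ 7)
  C vs A: [2 vs 2, 2 vs 7, 7 vs 5] → C does not strictly dominate A (column X: 2 ≤ 2)
  C vs B: [2 vs 6, 2 vs 5, 7 vs 1] → C does not strictly dominate B (column X: 2 ≤ 6)
No single strategy strictly dominates all others → no strictly dominant strategy.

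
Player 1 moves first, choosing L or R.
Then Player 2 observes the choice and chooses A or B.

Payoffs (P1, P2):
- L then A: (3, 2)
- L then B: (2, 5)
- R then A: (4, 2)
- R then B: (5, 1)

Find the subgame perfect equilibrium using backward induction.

P1 plays R, P2 plays B after L and A after R; Payoff (4, 2)

Work:
Backward induction:
After L: P2 chooses B → P1 gets 2
After R: P2 chooses A → P1 gets 4
P1 chooses R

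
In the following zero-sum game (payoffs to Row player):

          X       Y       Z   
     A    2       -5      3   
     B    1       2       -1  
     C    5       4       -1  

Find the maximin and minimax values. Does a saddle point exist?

Maximin = -1, Minimax = 3, Saddle: False

Work:
Row minimums: [-5, -1, -1] → maximin = -1
Column maximums: [5, 4, 3] → minimax = 3
No saddle point (maximin ≠ minimax). Mixed strategy needed.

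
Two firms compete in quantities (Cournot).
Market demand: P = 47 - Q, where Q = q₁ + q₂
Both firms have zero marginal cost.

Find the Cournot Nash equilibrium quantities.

q₁* = q₂* = 15.67; P* = 15.67

Work:
Profit: π_i = P·q_i = (a - q_i - q_j)·q_i
FOC: ∂π_i/∂q_i = a - 2q_i - q_j = 0
Reaction function: q_i = (47 - q_j)/2
Symmetry: q* = 47/3 = 15.67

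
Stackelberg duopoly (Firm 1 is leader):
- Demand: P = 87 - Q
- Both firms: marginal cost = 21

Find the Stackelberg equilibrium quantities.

q₁* (leader) = 33.0, q₂* (follower) = 16.5

Work:
Follower's reaction: q₂ = (a - c - q₁)/2
Leader substitutes: π₁ = q₁·(a - q₁ - (a-c-q₁)/2 - c)
FOC: q₁* = (87 - 21)/2 = 33.00
Then: q₂* = (87 - 21 - 33.0)/2 = 16.50
Leader has first-mover advantage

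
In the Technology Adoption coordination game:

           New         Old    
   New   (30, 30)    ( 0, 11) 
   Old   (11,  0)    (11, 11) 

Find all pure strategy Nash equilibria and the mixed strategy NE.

Pure NE: (New, New) and (Old, Old); Mixed NE: p = 0.3667, q = 0.3667

Work:
Check pure NE:
(New, New): (30, 30) - no unilateral deviation beneficial
(Old, Old): (11, 11) - no unilateral deviation beneficial
Mixed NE: P1 plays New with p = 0.3667, P2 plays New with q = 0.3667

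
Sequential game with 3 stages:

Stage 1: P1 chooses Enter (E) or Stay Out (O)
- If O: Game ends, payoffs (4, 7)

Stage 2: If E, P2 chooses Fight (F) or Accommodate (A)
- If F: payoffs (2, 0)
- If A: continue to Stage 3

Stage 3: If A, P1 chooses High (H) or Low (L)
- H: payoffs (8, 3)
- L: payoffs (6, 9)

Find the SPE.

SPE: (E, A, H); Outcome (8, 3)

Work:
Stage 3: P1 chooses H (8 vs 6)
Stage 2: P2: F->0, A->3 (anticipating H). Choose A
Stage 1: P1: O->4, E->8 (anticipating A, H). Choose E
SPE path: E -> A -> H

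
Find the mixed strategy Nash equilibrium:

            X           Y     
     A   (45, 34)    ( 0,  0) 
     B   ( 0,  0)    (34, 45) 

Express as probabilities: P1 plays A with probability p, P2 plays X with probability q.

p = 0.5696, q = 0.4304

Work:
Find probabilities that make opponent indifferent:
P2 chooses q to make P1 indifferent between A and B
P1 chooses p to make P2 indifferent between X and Y
Mixed NE: P1 plays (A: 0.5696, B: 0.4304), P2 plays (X: 0.4304, Y: 0.5696)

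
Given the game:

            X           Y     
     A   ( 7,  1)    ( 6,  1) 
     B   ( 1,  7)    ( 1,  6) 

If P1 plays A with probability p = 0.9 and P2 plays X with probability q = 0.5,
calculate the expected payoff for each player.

E[P1] = 5.95, E[P2] = 1.55

Work:
E[P1] = p·q·π₁(A,X) + p·(1-q)·π₁(A,Y) + (1-p)·q·π₁(B,X) + (1-p)·(1-q)·π₁(B,Y)
= 0.9·0.5·7 + 0.9·0.5·6 + 0.1·0.5·1 + 0.1·0.5·1
= 5.95

E[P2] = 1.55 (similar calculation)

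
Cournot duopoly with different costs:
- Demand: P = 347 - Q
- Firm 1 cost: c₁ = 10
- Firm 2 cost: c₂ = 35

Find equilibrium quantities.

q₁* = 120.67, q₂* = 95.67

Work:
Reaction: q₁ = (347 - 10 - q₂)/2
Reaction: q₂ = (347 - 35 - q₁)/2
Solve simultaneously:
q₁* = (347 - 2×10 + 35)/3 = 120.67
q₂* = (347 - 2×35 + 10)/3 = 95.67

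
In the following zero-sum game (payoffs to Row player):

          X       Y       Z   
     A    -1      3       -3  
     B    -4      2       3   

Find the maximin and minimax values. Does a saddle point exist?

Maximin = -3, Minimax = -1, Saddle: False

Work:
Row minimums: [-3, -4] → maximin = -3
Column maximums: [-1, 3, 3] → minimax = -1
No saddle point (maximin ≠ minimax). Mixed strategy needed.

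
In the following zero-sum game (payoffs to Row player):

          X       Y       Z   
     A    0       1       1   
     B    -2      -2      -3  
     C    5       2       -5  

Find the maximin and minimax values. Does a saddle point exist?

Maximin = 0, Minimax = 1, Saddle: False

Work:
Row minimums: [0, -3, -5] → maximin = 0
Column maximums: [5, 2, 1] → minimax = 1
No saddle point (maximin ≠ minimax). Mixed strategy needed.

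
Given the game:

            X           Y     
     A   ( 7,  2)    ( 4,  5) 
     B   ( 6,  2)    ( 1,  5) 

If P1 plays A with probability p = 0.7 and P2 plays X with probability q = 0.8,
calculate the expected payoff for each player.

E[P1] = 5.98, E[P2] = 2.6

Work:
E[P1] = p·q·π₁(A,X) + p·(1-q)·π₁(A,Y) + (1-p)·q·π₁(B,X) + (1-p)·(1-q)·π₁(B,Y)
= 0.7·0.8·7 + 0.7·0.2·4 + 0.3·0.8·6 + 0.3·0.2·1
= 5.98

E[P2] = 2.6 (similar calculation)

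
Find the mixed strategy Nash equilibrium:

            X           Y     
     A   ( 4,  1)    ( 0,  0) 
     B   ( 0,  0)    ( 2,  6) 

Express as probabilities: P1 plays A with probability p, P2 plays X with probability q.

p = 0.8571, q = 0.3333

Work:
Find probabilities that make opponent indifferent:
P2 chooses q to make P1 indifferent between A and B
P1 chooses p to make P2 indifferent between X and Y
Mixed NE: P1 plays (A: 0.8571, B: 0.1429), P2 plays (X: 0.3333, Y: 0.6667)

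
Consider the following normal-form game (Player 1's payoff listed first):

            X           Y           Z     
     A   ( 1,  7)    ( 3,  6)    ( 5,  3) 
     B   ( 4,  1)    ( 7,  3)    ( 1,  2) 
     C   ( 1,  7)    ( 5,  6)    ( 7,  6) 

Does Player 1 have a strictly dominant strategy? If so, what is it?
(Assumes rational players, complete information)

No strictly dominant strategy exists for Player 1

Work:
A strategy strictly dominates another if it gives a strictly higher payoff against every opponent action. Compare each pair of P1's strategies column-by-column:
  A vs B: [1 vs 4, 3 vs 7, 5 vs 1] → A does not strictly dominate B (column X: 1 ≤ 4)
  A vs C: [1 vs 1, 3 vs 5, 5 vs 7] → A does not strictly dominate C (column X: 1 ≤ 1)
  B vs A: [4 vs 1, 7 vs 3, 1 vs 5] → B does not strictly dominate A (column Z: 1 ≤ 5)
  B vs C: [4 vs 1, 7 vs 5, 1 vs 7] → B does not strictly dominate C (column Z: 1 ≤ 7)
  C vs A: [1 vs 1, 5 vs 3, 7 vs 5] → C does not strictly dominate A (column X: 1 ≤ 1)
  C vs B: [1 vs 4, 5 vs 7, 7 vs 1] → C does not strictly dominate B (column X: 1 ≤ 4)
No single strategy strictly dominates all others → no strictly dominant strategy.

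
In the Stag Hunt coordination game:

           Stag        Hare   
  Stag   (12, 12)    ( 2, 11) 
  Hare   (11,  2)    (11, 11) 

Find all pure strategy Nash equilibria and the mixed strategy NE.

Pure NE: (Stag, Stag) and (Hare, Hare); Mixed NE: p = 0.9, q = 0.9

Work:
Check pure NE:
(Stag, Stag): (12, 12) - no unilateral deviation beneficial
(Hare, Hare): (11, 11) - no unilateral deviation beneficial
Mixed NE: P1 plays Stag with p = 0.9, P2 plays Stag with q = 0.9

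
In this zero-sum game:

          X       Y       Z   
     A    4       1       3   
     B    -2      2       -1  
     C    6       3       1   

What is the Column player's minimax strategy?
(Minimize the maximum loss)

Column should play Y or Z (all achieve the minimum), value = 3

Work:
Column player minimizes Row's maximum payoff:
Column X: max payoff to Row = 6
Column Y: max payoff to Row = 3
Column Z: max payoff to Row = 3
Minimum is 3, achieved by columns Y, Z (tied).
Each of Y or Z is a minimax strategy.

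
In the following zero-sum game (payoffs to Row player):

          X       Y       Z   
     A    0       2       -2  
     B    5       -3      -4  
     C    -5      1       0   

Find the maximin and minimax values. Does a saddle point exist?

Maximin = -2, Minimax = 0, Saddle: False

Work:
Row minimums: [-2, -4, -5] → maximin = -2
Column maximums: [5, 2, 0] → minimax = 0
No saddle point (maximin ≠ minimax). Mixed strategy needed.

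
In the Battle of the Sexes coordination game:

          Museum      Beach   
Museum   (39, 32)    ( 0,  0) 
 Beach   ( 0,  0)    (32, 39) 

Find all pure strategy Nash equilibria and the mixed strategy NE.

Pure NE: (Museum, Museum) and (Beach, Beach); Mixed NE: p = 0.5493, q = 0.4507

Work:
Check pure NE:
(Museum, Museum): (39, 32) - no unilateral deviation beneficial
(Beach, Beach): (32, 39) - no unilateral deviation beneficial
Mixed NE: P1 plays Museum with p = 0.5493, P2 plays Museum with q = 0.4507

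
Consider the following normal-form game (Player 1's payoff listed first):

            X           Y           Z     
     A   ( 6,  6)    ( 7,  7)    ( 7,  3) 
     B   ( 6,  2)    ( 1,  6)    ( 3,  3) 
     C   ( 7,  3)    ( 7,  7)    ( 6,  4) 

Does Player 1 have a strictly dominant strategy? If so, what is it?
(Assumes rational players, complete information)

No strictly dominant strategy exists for Player 1

Work:
A strategy strictly dominates another if it gives a strictly higher payoff against every opponent action. Compare each pair of P1's strategies column-by-column:
  A vs B: [6 vs 6, 7 vs 1, 7 vs 3] → A does not strictly dominate B (column X: 6 ≤ 6)
  A vs C: [6 vs 7, 7 vs 7, 7 vs 6] → A does not strictly dominate C (column X: 6 ≤ 7)
  B vs A: [6 vs 6, 1 vs 7, 3 vs 7] → B does not strictly dominate A (column X: 6 ≤ 6)
  B vs C: [6 vs 7, 1 vs 7, 3 vs 6] → B does not strictly dominate C (column X: 6 ≤ 7)
  C vs A: [7 vs 6, 7 vs 7, 6 vs 7] → C does not strictly dominate A (column Y: 7 ≤ 7)
  C vs B: [7 vs 6, 7 vs 1, 6 vs 3] → C strictly dominates B
No single strategy strictly dominates all others → no strictly dominant strategy.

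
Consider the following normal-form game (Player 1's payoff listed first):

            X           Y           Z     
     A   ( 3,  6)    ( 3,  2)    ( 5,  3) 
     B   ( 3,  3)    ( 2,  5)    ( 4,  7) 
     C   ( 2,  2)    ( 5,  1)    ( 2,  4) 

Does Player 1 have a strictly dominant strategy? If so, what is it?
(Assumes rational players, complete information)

No strictly dominant strategy exists for Player 1

Work:
A strategy strictly dominates another if it gives a strictly higher payoff against every opponent action. Compare each pair of P1's strategies column-by-column:
  A vs B: [3 vs 3, 3 vs 2, 5 vs 4] → A does not strictly dominate B (column X: 3 ≤ 3)
  A vs C: [3 vs 2, 3 vs 5, 5 vs 2] → A does not strictly dominate C (column Y: 3 ≤ 5)
  B vs A: [3 vs 3, 2 vs 3, 4 vs 5] → B does not strictly dominate A (column X: 3 ≤ 3)
  B vs C: [3 vs 2, 2 vs 5, 4 vs 2] → B does not strictly dominate C (column Y: 2 ≤ 5)
  C vs A: [2 vs 3, 5 vs 3, 2 vs 5] → C does not strictly dominate A (column X: 2 ≤ 3)
  C vs B: [2 vs 3, 5 vs 2, 2 vs 4] → C does not strictly dominate B (column X: 2 ≤ 3)
No single strategy strictly dominates all others → no strictly dominant strategy.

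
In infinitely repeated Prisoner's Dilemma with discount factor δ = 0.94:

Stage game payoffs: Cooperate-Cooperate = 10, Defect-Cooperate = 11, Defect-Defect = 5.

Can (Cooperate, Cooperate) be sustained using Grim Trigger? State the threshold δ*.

δ* = 0.1667; since δ = 0.94 ≥ 0.1667, cooperation can be sustained

Work:
For Grim Trigger:
Cooperate forever: 10/(1-δ)
Defect then punished: 11 + 5·δ/(1-δ)
Need: 10/(1-δ) ≥ 11 + 5·δ/(1-δ)
Solving: δ ≥ (T-R)/(T-P) = (11-10)/(11-5) = 0.1667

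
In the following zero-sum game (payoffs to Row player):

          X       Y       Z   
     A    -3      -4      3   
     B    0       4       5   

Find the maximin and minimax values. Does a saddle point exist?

Maximin = 0, Minimax = 0, Saddle: True

Work:
Row minimums: [-4, 0] → maximin = 0
Column maximums: [0, 4, 5] → minimax = 0
Saddle point exists! Game value = 0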